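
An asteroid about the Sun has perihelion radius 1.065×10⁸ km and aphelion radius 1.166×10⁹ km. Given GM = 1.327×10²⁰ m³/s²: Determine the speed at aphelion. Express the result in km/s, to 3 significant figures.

v ≈ 4.36 km/s

Semi-major axis a = (r_p + r_a)/2 = 6.3625×10⁸ km = 6.362×10¹¹ m.
Vis-viva: v² = μ(2/r − 1/a) = 1.327×10²⁰ × (1.715×10⁻¹² − 1.572×10⁻¹²) = 1.905×10⁷ m²/s².
v = 4365 m/s = 4.365 km/s.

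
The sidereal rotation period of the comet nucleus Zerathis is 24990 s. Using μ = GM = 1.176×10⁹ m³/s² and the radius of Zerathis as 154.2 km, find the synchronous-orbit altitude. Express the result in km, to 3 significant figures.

h_sync ≈ 111 km

A synchronous orbit has period T, so by Kepler's third law a = (μT²/4π²)^(1/3).
μT²/4π² = 1.176×10⁹ × (2.499×10⁴)² / 39.48 = 1.860×10¹⁶ m³.
a = 2.650×10⁵ m = 264.97 km.
Altitude h = a − R = 264.97 − 154.2 = 110.77 km.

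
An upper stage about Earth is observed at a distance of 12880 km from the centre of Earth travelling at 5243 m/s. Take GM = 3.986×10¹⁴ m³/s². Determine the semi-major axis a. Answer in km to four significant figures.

r = 1.288×10⁷ m.
Vis-viva rearranged: 1/a = 2/r − v²/μ = 1.553×10⁻⁷ − 6.896×10⁻⁸ = 8.632×10⁻⁸ m⁻¹.
a = 1.159×10⁷ m = 11585 km.

a ≈ 11590 km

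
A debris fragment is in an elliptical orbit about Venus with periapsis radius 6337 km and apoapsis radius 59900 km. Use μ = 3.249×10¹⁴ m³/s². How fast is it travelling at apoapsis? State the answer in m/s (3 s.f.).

Semi-major axis a = (r_p + r_a)/2 = 33118 km = 3.312×10⁷ m.
Vis-viva: v² = μ(2/r − 1/a) = 3.249×10¹⁴ × (3.339×10⁻⁸ − 3.019×10⁻⁸) = 1.038×10⁶ m²/s².
v = 1019 m/s.

v ≈ 1020 m/s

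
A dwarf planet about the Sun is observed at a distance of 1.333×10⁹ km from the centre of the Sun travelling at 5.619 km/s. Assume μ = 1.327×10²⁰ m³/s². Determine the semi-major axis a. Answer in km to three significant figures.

a ≈ 7.92×10⁸ km

r = 1.333×10¹² m.
Vis-viva rearranged: 1/a = 2/r − v²/μ = 1.500×10⁻¹² − 2.379×10⁻¹³ = 1.262×10⁻¹² m⁻¹.
a = 7.921×10¹¹ m = 7.9211×10⁸ km.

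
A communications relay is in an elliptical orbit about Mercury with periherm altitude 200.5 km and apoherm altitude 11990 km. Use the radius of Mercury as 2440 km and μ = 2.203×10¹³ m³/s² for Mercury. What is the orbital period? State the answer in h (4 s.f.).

T ≈ 9.272 h

r_p = 2440 + 200.5 = 2640.5 km = 2.6405×10⁶ m.
r_a = 2440 + 11990 = 14430 km = 1.4430×10⁷ m.
Semi-major axis a = (r_p + r_a)/2 = (2640.5 + 14430)/2 = 8535.2 km = 8.535×10⁶ m.
By Kepler's third law T = 2π√(a³/μ) = 2π × 5.313×10³ = 3.338×10⁴ s.
= 9.272 h.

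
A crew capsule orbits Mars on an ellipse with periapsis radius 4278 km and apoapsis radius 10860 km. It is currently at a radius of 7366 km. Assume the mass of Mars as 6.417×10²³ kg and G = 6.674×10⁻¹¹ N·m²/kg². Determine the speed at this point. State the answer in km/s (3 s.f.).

v ≈ 2.44 km/s

μ = GM = 6.674×10⁻¹¹ × 6.417×10²³ = 4.283×10¹³ m³/s².
Semi-major axis a = (r_p + r_a)/2 = 7569.0 km = 7.569×10⁶ m.
Vis-viva: v² = μ(2/r − 1/a) = 4.283×10¹³ × (2.715×10⁻⁷ − 1.321×10⁻⁷) = 5.970×10⁶ m²/s².
v = 2443 m/s = 2.443 km/s.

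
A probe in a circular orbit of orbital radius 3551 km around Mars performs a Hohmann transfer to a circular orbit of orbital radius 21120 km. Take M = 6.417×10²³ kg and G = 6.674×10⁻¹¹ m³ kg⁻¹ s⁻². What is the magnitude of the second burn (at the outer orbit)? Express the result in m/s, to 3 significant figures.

Δv ≈ 660 m/s

μ = GM = 6.674×10⁻¹¹ × 6.417×10²³ = 4.283×10¹³ m³/s².
r₁ = 3551 km = 3.551×10⁶ m.
r₂ = 21120 km = 2.112×10⁷ m.
Transfer ellipse a_t = (r₁ + r₂)/2 = 1.234×10⁷ m.
At r₁: circular v_c1 = √(μ/r₁) = 3473 m/s; transfer-periapsis v_p = √[μ(2/r₁ − 1/a_t)] = 4544 m/s.
At r₂: circular v_c2 = √(μ/r₂) = 1424 m/s; transfer-apoapsis v_a = √[μ(2/r₂ − 1/a_t)] = 764.0 m/s.
Δv₂ = v_c2 − v_a = 660.0 m/s.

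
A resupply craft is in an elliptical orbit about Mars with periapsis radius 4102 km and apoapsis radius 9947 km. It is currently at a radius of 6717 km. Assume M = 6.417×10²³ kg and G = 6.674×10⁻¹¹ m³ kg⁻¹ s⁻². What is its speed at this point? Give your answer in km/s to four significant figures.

μ = GM = 6.674×10⁻¹¹ × 6.417×10²³ = 4.283×10¹³ m³/s².
Semi-major axis a = (r_p + r_a)/2 = 7024.5 km = 7.024×10⁶ m.
Vis-viva: v² = μ(2/r − 1/a) = 4.283×10¹³ × (2.978×10⁻⁷ − 1.424×10⁻⁷) = 6.655×10⁶ m²/s².
v = 2580 m/s = 2.580 km/s.

v ≈ 2.580 km/s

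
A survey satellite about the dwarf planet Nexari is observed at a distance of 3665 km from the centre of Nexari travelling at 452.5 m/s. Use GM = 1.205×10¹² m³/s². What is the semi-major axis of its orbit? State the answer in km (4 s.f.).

r = 3.665×10⁶ m.
Vis-viva rearranged: 1/a = 2/r − v²/μ = 5.457×10⁻⁷ − 1.699×10⁻⁷ = 3.758×10⁻⁷ m⁻¹.
a = 2.661×10⁶ m = 2661.1 km.

a ≈ 2661 km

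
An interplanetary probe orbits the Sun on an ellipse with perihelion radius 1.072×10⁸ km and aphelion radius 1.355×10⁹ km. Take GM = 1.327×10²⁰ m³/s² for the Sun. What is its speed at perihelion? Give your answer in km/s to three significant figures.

Semi-major axis a = (r_p + r_a)/2 = 7.3110×10⁸ km = 7.311×10¹¹ m.
Vis-viva: v² = μ(2/r − 1/a) = 1.327×10²⁰ × (1.866×10⁻¹¹ − 1.368×10⁻¹²) = 2.294×10⁹ m²/s².
v = 47900 m/s = 47.90 km/s.

v ≈ 47.9 km/s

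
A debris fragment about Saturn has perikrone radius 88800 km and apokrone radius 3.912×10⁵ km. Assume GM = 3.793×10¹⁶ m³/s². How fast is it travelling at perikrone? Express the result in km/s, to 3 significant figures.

Semi-major axis a = (r_p + r_a)/2 = 2.4000×10⁵ km = 2.400×10⁸ m.
Vis-viva: v² = μ(2/r − 1/a) = 3.793×10¹⁶ × (2.252×10⁻⁸ − 4.167×10⁻⁹) = 6.962×10⁸ m²/s².
v = 26390 m/s = 26.39 km/s.

v ≈ 26.4 km/s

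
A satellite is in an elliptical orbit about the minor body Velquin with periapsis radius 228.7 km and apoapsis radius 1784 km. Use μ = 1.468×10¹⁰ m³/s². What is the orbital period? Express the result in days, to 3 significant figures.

T ≈ 0.606 days

Semi-major axis a = (r_p + r_a)/2 = (228.70 + 1784.0)/2 = 1006.4 km = 1.006×10⁶ m.
By Kepler's third law T = 2π√(a³/μ) = 2π × 8.332×10³ = 5.235×10⁴ s.
= 0.6059 days.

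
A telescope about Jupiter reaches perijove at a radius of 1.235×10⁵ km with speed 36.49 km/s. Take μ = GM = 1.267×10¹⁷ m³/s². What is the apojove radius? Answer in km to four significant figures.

apojove radius ≈ 2.283×10⁵ km

r_p = 1.235×10⁸ m.
Specific energy ε = v²/2 − μ/r = -3.602×10⁸ J/kg, so a = −μ/(2ε) = 1.759×10⁸ m.
The apsides satisfy r_p + r_a = 2a, so the apojove radius is 2a − r_p = 2.283×10⁸ m = 2.2830×10⁵ km.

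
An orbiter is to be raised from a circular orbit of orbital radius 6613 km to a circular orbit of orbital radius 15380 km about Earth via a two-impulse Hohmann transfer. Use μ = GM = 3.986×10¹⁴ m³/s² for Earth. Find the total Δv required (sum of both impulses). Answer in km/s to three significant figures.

r₁ = 6613 km = 6.613×10⁶ m.
r₂ = 15380 km = 1.538×10⁷ m.
Transfer ellipse a_t = (r₁ + r₂)/2 = 1.100×10⁷ m.
At r₁: circular v_c1 = √(μ/r₁) = 7764 m/s; transfer-perigee v_p = √[μ(2/r₁ − 1/a_t)] = 9182 m/s.
Δv₁ = v_p − v_c1 = 1418 m/s.
At r₂: circular v_c2 = √(μ/r₂) = 5091 m/s; transfer-apogee v_a = √[μ(2/r₂ − 1/a_t)] = 3948 m/s.
Δv₂ = v_c2 − v_a = 1143 m/s.
Total Δv = Δv₁ + Δv₂ = 2561 m/s = 2.561 km/s.

Δv_total ≈ 2.56 km/s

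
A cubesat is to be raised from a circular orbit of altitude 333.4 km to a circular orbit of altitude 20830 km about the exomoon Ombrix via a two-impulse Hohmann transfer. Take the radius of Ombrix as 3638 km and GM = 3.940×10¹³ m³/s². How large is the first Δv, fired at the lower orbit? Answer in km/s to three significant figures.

Δv ≈ 0.982 km/s

r₁ = 3638 + 333.4 = 3971.4 km = 3.9714×10⁶ m.
r₂ = 3638 + 20830 = 24468 km = 2.4468×10⁷ m.
Transfer ellipse a_t = (r₁ + r₂)/2 = 1.422×10⁷ m.
At r₁: circular v_c1 = √(μ/r₁) = 3150 m/s; transfer-periapsis v_p = √[μ(2/r₁ − 1/a_t)] = 4132 m/s.
Δv₁ = v_p − v_c1 = 982.0 m/s.
= 0.982 km/s.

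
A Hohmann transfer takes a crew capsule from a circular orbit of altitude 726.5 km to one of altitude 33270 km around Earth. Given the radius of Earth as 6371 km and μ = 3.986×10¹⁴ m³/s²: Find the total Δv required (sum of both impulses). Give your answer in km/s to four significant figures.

Δv_total ≈ 3.690 km/s

r₁ = 6371 + 726.5 = 7097.5 km = 7.0975×10⁶ m.
r₂ = 6371 + 33270 = 39641 km = 3.9641×10⁷ m.
Transfer ellipse a_t = (r₁ + r₂)/2 = 2.337×10⁷ m.
At r₁: circular v_c1 = √(μ/r₁) = 7494 m/s; transfer-perigee v_p = √[μ(2/r₁ − 1/a_t)] = 9760 m/s.
Δv₁ = v_p − v_c1 = 2266 m/s.
At r₂: circular v_c2 = √(μ/r₂) = 3171 m/s; transfer-apogee v_a = √[μ(2/r₂ − 1/a_t)] = 1748 m/s.
Δv₂ = v_c2 − v_a = 1423 m/s.
Total Δv = Δv₁ + Δv₂ = 3690 m/s = 3.690 km/s.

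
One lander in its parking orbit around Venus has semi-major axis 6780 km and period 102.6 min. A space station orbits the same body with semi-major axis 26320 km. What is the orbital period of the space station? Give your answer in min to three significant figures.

T₂ ≈ 785 min

Kepler's third law: T² ∝ a³, so T₂ = T₁ (a₂/a₁)^(3/2).
a₂/a₁ = 3.882, (a₂/a₁)^(3/2) = 7.649.
T₂ = 102.6 × 7.649 = 784.8 min.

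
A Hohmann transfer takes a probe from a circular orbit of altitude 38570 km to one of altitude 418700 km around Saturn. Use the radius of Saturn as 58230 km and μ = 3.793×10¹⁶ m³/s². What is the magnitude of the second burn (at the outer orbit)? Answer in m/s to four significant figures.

Δv ≈ 3738 m/s

r₁ = 58230 + 38570 = 96800 km = 9.6800×10⁷ m.
r₂ = 58230 + 418700 = 476930 km = 4.7693×10⁸ m.
Transfer ellipse a_t = (r₁ + r₂)/2 = 2.869×10⁸ m.
At r₁: circular v_c1 = √(μ/r₁) = 19790 m/s; transfer-perikrone v_p = √[μ(2/r₁ − 1/a_t)] = 25520 m/s.
At r₂: circular v_c2 = √(μ/r₂) = 8918 m/s; transfer-apokrone v_a = √[μ(2/r₂ − 1/a_t)] = 5180 m/s.
Δv₂ = v_c2 − v_a = 3738 m/s.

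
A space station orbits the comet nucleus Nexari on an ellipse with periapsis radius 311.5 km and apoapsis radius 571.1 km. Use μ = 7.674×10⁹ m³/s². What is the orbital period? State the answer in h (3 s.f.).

Semi-major axis a = (r_p + r_a)/2 = (311.50 + 571.10)/2 = 441.30 km = 4.413×10⁵ m.
By Kepler's third law T = 2π√(a³/μ) = 2π × 3.346×10³ = 2.103×10⁴ s.
= 5.841 h.

T ≈ 5.84 h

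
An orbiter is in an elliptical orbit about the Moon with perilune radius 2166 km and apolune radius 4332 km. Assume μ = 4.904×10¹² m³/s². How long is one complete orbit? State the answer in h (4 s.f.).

T ≈ 4.616 h

Semi-major axis a = (r_p + r_a)/2 = (2166.0 + 4332.0)/2 = 3249.0 km = 3.249×10⁶ m.
By Kepler's third law T = 2π√(a³/μ) = 2π × 2.645×10³ = 1.662×10⁴ s.
= 4.616 h.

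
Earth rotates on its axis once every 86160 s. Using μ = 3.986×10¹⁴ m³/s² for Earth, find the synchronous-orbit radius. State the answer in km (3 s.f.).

r_sync ≈ 42200 km

A synchronous orbit has period T, so by Kepler's third law a = (μT²/4π²)^(1/3).
μT²/4π² = 3.986×10¹⁴ × (8.616×10⁴)² / 39.48 = 7.495×10²² m³.
a = 4.216×10⁷ m = 42163 km.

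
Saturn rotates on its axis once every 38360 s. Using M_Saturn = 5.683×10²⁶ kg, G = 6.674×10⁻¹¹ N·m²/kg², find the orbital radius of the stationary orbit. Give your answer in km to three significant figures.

μ = GM = 6.674×10⁻¹¹ × 5.683×10²⁶ = 3.793×10¹⁶ m³/s².
A synchronous orbit has period T, so by Kepler's third law a = (μT²/4π²)^(1/3).
μT²/4π² = 3.793×10¹⁶ × (3.836×10⁴)² / 39.48 = 1.414×10²⁴ m³.
a = 1.122×10⁸ m = 1.1223×10⁵ km.

r_sync ≈ 1.12×10⁵ km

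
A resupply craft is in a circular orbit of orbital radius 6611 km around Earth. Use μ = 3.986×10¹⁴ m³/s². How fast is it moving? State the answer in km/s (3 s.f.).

v ≈ 7.76 km/s

r = 6611 km = 6.611×10⁶ m.
For a circular orbit v = √(μ/r) = √(3.986×10¹⁴ / 6.611×10⁶) = √(6.029×10⁷) = 7765 m/s.
That is 7.765 km/s.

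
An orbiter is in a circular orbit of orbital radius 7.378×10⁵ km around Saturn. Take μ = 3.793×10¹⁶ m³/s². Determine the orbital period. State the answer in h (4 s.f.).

T ≈ 179.6 h

r = 7.378×10⁵ km = 7.378×10⁸ m.
Kepler's third law: T = 2π√(r³/μ) = 2π√((7.378×10⁸)³ / 3.793×10¹⁶).
r³/μ = 1.059×10¹⁰ s², so T = 2π × 1.029×10⁵ = 6.465×10⁵ s.
Converting: 6.465×10⁵ s ÷ 3600 = 179.6 h.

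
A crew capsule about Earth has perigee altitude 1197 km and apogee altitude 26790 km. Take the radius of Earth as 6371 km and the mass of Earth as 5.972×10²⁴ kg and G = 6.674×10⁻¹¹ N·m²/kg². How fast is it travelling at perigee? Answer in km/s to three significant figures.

v ≈ 9.26 km/s

μ = GM = 6.674×10⁻¹¹ × 5.972×10²⁴ = 3.986×10¹⁴ m³/s².
r_p = 6371 + 1197 = 7568.0 km = 7.5680×10⁶ m.
r_a = 6371 + 26790 = 33161 km = 3.3161×10⁷ m.
Semi-major axis a = (r_p + r_a)/2 = 20364 km = 2.036×10⁷ m.
Vis-viva: v² = μ(2/r − 1/a) = 3.986×10¹⁴ × (2.643×10⁻⁷ − 4.911×10⁻⁸) = 8.576×10⁷ m²/s².
v = 9261 m/s = 9.261 km/s.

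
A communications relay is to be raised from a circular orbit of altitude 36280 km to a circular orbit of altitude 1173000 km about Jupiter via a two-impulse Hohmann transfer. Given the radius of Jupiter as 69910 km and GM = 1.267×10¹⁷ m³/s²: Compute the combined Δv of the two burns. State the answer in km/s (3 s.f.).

Δv_total ≈ 18.4 km/s

r₁ = 69910 + 36280 = 106190 km = 1.0619×10⁸ m.
r₂ = 69910 + 1173000 = 1242900 km = 1.2429×10⁹ m.
Transfer ellipse a_t = (r₁ + r₂)/2 = 6.746×10⁸ m.
At r₁: circular v_c1 = √(μ/r₁) = 34540 m/s; transfer-perijove v_p = √[μ(2/r₁ − 1/a_t)] = 46890 m/s.
Δv₁ = v_p − v_c1 = 12350 m/s.
At r₂: circular v_c2 = √(μ/r₂) = 10100 m/s; transfer-apojove v_a = √[μ(2/r₂ − 1/a_t)] = 4006 m/s.
Δv₂ = v_c2 − v_a = 6091 m/s.
Total Δv = Δv₁ + Δv₂ = 18440 m/s = 18.44 km/s.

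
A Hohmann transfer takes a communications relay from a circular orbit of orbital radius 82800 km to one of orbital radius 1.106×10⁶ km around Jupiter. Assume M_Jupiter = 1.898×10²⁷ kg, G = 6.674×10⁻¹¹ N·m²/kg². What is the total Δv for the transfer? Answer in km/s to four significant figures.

μ = GM = 6.674×10⁻¹¹ × 1.898×10²⁷ = 1.267×10¹⁷ m³/s².
r₁ = 82800 km = 8.280×10⁷ m.
r₂ = 1.106×10⁶ km = 1.106×10⁹ m.
Transfer ellipse a_t = (r₁ + r₂)/2 = 5.944×10⁸ m.
At r₁: circular v_c1 = √(μ/r₁) = 39110 m/s; transfer-perijove v_p = √[μ(2/r₁ − 1/a_t)] = 53350 m/s.
Δv₁ = v_p − v_c1 = 14240 m/s.
At r₂: circular v_c2 = √(μ/r₂) = 10700 m/s; transfer-apojove v_a = √[μ(2/r₂ − 1/a_t)] = 3994 m/s.
Δv₂ = v_c2 − v_a = 6708 m/s.
Total Δv = Δv₁ + Δv₂ = 20950 m/s = 20.95 km/s.

Δv_total ≈ 20.95 km/s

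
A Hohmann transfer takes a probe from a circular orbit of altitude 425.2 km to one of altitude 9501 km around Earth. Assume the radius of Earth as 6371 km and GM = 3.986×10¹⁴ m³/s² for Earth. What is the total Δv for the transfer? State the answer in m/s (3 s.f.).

r₁ = 6371 + 425.2 = 6796.2 km = 6.7962×10⁶ m.
r₂ = 6371 + 9501 = 15872 km = 1.5872×10⁷ m.
Transfer ellipse a_t = (r₁ + r₂)/2 = 1.133×10⁷ m.
At r₁: circular v_c1 = √(μ/r₁) = 7658 m/s; transfer-perigee v_p = √[μ(2/r₁ − 1/a_t)] = 9063 m/s.
Δv₁ = v_p − v_c1 = 1404 m/s.
At r₂: circular v_c2 = √(μ/r₂) = 5011 m/s; transfer-apogee v_a = √[μ(2/r₂ − 1/a_t)] = 3881 m/s.
Δv₂ = v_c2 − v_a = 1131 m/s.
Total Δv = Δv₁ + Δv₂ = 2535 m/s.

Δv_total ≈ 2540 m/s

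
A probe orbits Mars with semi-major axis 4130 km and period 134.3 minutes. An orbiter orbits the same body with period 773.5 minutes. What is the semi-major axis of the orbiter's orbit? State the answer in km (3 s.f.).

Kepler's third law: a³ ∝ T², so a₂ = a₁ (T₂/T₁)^(2/3).
T₂/T₁ = 5.759, (T₂/T₁)^(2/3) = 3.213.
a₂ = 4130 × 3.213 = 13270 km.

a₂ ≈ 13300 km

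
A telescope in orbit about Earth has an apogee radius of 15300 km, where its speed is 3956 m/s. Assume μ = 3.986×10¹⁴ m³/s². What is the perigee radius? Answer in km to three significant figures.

r_a = 1.530×10⁷ m.
Specific energy ε = v²/2 − μ/r = -1.823×10⁷ J/kg, so a = −μ/(2ε) = 1.093×10⁷ m.
The apsides satisfy r_p + r_a = 2a, so the perigee radius is 2a − r_a = 6.568×10⁶ m = 6568.3 km.

perigee radius ≈ 6570 km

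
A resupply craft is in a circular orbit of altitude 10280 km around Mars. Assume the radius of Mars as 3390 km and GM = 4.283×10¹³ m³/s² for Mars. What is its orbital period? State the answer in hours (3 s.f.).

r = 3390 + 10280 = 13670 km = 1.3670×10⁷ m.
Kepler's third law: T = 2π√(r³/μ) = 2π√((1.367×10⁷)³ / 4.283×10¹³).
r³/μ = 5.964×10⁷ s², so T = 2π × 7.723×10³ = 4.852×10⁴ s.
Converting: 4.852×10⁴ s ÷ 3600 = 13.48 hours.

T ≈ 13.5 hours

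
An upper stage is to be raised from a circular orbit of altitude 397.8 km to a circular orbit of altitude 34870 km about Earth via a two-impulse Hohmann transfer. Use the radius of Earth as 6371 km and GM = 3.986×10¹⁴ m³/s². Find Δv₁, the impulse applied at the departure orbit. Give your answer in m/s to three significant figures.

Δv ≈ 2380 m/s

r₁ = 6371 + 397.8 = 6768.8 km = 6.7688×10⁶ m.
r₂ = 6371 + 34870 = 41241 km = 4.1241×10⁷ m.
Transfer ellipse a_t = (r₁ + r₂)/2 = 2.400×10⁷ m.
At r₁: circular v_c1 = √(μ/r₁) = 7674 m/s; transfer-perigee v_p = √[μ(2/r₁ − 1/a_t)] = 10060 m/s.
Δv₁ = v_p − v_c1 = 2385 m/s.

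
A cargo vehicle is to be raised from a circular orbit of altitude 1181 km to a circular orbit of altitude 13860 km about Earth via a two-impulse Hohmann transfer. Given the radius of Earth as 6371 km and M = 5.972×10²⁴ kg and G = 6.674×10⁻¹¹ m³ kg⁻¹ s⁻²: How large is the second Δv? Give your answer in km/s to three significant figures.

μ = GM = 6.674×10⁻¹¹ × 5.972×10²⁴ = 3.986×10¹⁴ m³/s².
r₁ = 6371 + 1181 = 7552.0 km = 7.5520×10⁶ m.
r₂ = 6371 + 13860 = 20231 km = 2.0231×10⁷ m.
Transfer ellipse a_t = (r₁ + r₂)/2 = 1.389×10⁷ m.
At r₁: circular v_c1 = √(μ/r₁) = 7265 m/s; transfer-perigee v_p = √[μ(2/r₁ − 1/a_t)] = 8767 m/s.
At r₂: circular v_c2 = √(μ/r₂) = 4439 m/s; transfer-apogee v_a = √[μ(2/r₂ − 1/a_t)] = 3273 m/s.
Δv₂ = v_c2 − v_a = 1166 m/s.
= 1.166 km/s.

Δv ≈ 1.17 km/s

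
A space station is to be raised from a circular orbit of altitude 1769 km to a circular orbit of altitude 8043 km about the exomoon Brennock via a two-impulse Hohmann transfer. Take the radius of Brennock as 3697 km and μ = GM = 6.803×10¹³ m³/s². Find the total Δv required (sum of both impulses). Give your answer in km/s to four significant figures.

Δv_total ≈ 1.082 km/s

r₁ = 3697 + 1769 = 5466.0 km = 5.4660×10⁶ m.
r₂ = 3697 + 8043 = 11740 km = 1.1740×10⁷ m.
Transfer ellipse a_t = (r₁ + r₂)/2 = 8.603×10⁶ m.
At r₁: circular v_c1 = √(μ/r₁) = 3528 m/s; transfer-periapsis v_p = √[μ(2/r₁ − 1/a_t)] = 4121 m/s.
Δv₁ = v_p − v_c1 = 593.3 m/s.
At r₂: circular v_c2 = √(μ/r₂) = 2407 m/s; transfer-apoapsis v_a = √[μ(2/r₂ − 1/a_t)] = 1919 m/s.
Δv₂ = v_c2 − v_a = 488.4 m/s.
Total Δv = Δv₁ + Δv₂ = 1082 m/s = 1.082 km/s.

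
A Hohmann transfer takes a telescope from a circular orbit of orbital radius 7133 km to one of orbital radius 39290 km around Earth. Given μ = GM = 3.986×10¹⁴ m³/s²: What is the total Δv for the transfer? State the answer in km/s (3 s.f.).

r₁ = 7133 km = 7.133×10⁶ m.
r₂ = 39290 km = 3.929×10⁷ m.
Transfer ellipse a_t = (r₁ + r₂)/2 = 2.321×10⁷ m.
At r₁: circular v_c1 = √(μ/r₁) = 7475 m/s; transfer-perigee v_p = √[μ(2/r₁ − 1/a_t)] = 9726 m/s.
Δv₁ = v_p − v_c1 = 2250 m/s.
At r₂: circular v_c2 = √(μ/r₂) = 3185 m/s; transfer-apogee v_a = √[μ(2/r₂ − 1/a_t)] = 1766 m/s.
Δv₂ = v_c2 − v_a = 1419 m/s.
Total Δv = Δv₁ + Δv₂ = 3670 m/s = 3.670 km/s.

Δv_total ≈ 3.67 km/s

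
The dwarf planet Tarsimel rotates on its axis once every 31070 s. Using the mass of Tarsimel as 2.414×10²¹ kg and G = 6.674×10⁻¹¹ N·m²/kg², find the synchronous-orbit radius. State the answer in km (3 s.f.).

μ = GM = 6.674×10⁻¹¹ × 2.414×10²¹ = 1.611×10¹¹ m³/s².
A synchronous orbit has period T, so by Kepler's third law a = (μT²/4π²)^(1/3).
μT²/4π² = 1.611×10¹¹ × (3.107×10⁴)² / 39.48 = 3.940×10¹⁸ m³.
a = 1.579×10⁶ m = 1579.4 km.

r_sync ≈ 1580 km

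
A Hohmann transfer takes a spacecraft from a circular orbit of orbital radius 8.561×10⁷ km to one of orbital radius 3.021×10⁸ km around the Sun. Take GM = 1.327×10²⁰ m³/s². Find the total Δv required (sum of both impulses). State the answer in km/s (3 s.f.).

r₁ = 8.561×10⁷ km = 8.561×10¹⁰ m.
r₂ = 3.021×10⁸ km = 3.021×10¹¹ m.
Transfer ellipse a_t = (r₁ + r₂)/2 = 1.939×10¹¹ m.
At r₁: circular v_c1 = √(μ/r₁) = 39370 m/s; transfer-perihelion v_p = √[μ(2/r₁ − 1/a_t)] = 49150 m/s.
Δv₁ = v_p − v_c1 = 9778 m/s.
At r₂: circular v_c2 = √(μ/r₂) = 20960 m/s; transfer-aphelion v_a = √[μ(2/r₂ − 1/a_t)] = 13930 m/s.
Δv₂ = v_c2 − v_a = 7031 m/s.
Total Δv = Δv₁ + Δv₂ = 16810 m/s = 16.81 km/s.

Δv_total ≈ 16.8 km/s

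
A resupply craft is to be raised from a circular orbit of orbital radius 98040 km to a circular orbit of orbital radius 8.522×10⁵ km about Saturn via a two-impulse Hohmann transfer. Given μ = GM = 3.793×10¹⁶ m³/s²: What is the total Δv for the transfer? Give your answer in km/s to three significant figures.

r₁ = 98040 km = 9.804×10⁷ m.
r₂ = 8.522×10⁵ km = 8.522×10⁸ m.
Transfer ellipse a_t = (r₁ + r₂)/2 = 4.751×10⁸ m.
At r₁: circular v_c1 = √(μ/r₁) = 19670 m/s; transfer-perikrone v_p = √[μ(2/r₁ − 1/a_t)] = 26340 m/s.
Δv₁ = v_p − v_c1 = 6673 m/s.
At r₂: circular v_c2 = √(μ/r₂) = 6671 m/s; transfer-apokrone v_a = √[μ(2/r₂ − 1/a_t)] = 3031 m/s.
Δv₂ = v_c2 − v_a = 3641 m/s.
Total Δv = Δv₁ + Δv₂ = 10310 m/s = 10.31 km/s.

Δv_total ≈ 10.3 km/s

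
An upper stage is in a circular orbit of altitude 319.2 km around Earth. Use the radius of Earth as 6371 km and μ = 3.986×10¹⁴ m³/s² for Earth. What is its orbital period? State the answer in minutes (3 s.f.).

T ≈ 90.8 minutes

r = 6371 + 319.2 = 6690.2 km = 6.6902×10⁶ m.
Kepler's third law: T = 2π√(r³/μ) = 2π√((6.690×10⁶)³ / 3.986×10¹⁴).
r³/μ = 7.512×10⁵ s², so T = 2π × 8.667×10² = 5.446×10³ s.
Converting: 5.446×10³ s ÷ 60.00 = 90.77 minutes.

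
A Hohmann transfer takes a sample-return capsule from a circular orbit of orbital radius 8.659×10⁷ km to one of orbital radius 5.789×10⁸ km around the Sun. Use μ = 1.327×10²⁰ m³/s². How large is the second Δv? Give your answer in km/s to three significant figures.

r₁ = 8.659×10⁷ km = 8.659×10¹⁰ m.
r₂ = 5.789×10⁸ km = 5.789×10¹¹ m.
Transfer ellipse a_t = (r₁ + r₂)/2 = 3.327×10¹¹ m.
At r₁: circular v_c1 = √(μ/r₁) = 39150 m/s; transfer-perihelion v_p = √[μ(2/r₁ − 1/a_t)] = 51640 m/s.
At r₂: circular v_c2 = √(μ/r₂) = 15140 m/s; transfer-aphelion v_a = √[μ(2/r₂ − 1/a_t)] = 7723 m/s.
Δv₂ = v_c2 − v_a = 7417 m/s.
= 7.417 km/s.

Δv ≈ 7.42 km/s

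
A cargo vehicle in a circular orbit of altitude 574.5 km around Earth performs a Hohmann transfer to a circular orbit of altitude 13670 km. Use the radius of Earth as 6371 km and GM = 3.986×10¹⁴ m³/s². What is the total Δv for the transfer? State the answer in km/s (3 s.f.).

r₁ = 6371 + 574.5 = 6945.5 km = 6.9455×10⁶ m.
r₂ = 6371 + 13670 = 20041 km = 2.0041×10⁷ m.
Transfer ellipse a_t = (r₁ + r₂)/2 = 1.349×10⁷ m.
At r₁: circular v_c1 = √(μ/r₁) = 7576 m/s; transfer-perigee v_p = √[μ(2/r₁ − 1/a_t)] = 9232 m/s.
Δv₁ = v_p − v_c1 = 1657 m/s.
At r₂: circular v_c2 = √(μ/r₂) = 4460 m/s; transfer-apogee v_a = √[μ(2/r₂ − 1/a_t)] = 3200 m/s.
Δv₂ = v_c2 − v_a = 1260 m/s.
Total Δv = Δv₁ + Δv₂ = 2917 m/s = 2.917 km/s.

Δv_total ≈ 2.92 km/s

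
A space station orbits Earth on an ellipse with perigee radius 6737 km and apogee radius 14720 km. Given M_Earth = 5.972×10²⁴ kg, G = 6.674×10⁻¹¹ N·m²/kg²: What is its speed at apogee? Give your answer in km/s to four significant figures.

μ = GM = 6.674×10⁻¹¹ × 5.972×10²⁴ = 3.986×10¹⁴ m³/s².
Semi-major axis a = (r_p + r_a)/2 = 10728 km = 1.073×10⁷ m.
Vis-viva: v² = μ(2/r − 1/a) = 3.986×10¹⁴ × (1.359×10⁻⁷ − 9.321×10⁻⁸) = 1.700×10⁷ m²/s².
v = 4123 m/s = 4.123 km/s.

v ≈ 4.123 km/s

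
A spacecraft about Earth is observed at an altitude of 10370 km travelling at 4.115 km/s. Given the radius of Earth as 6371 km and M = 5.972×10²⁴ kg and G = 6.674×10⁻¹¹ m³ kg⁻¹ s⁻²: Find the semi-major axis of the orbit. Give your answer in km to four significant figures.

a ≈ 12990 km

μ = GM = 6.674×10⁻¹¹ × 5.972×10²⁴ = 3.986×10¹⁴ m³/s².
r = 6371 + 10370 = 16741 km = 1.674×10⁷ m.
Vis-viva rearranged: 1/a = 2/r − v²/μ = 1.195×10⁻⁷ − 4.248×10⁻⁸ = 7.698×10⁻⁸ m⁻¹.
a = 1.299×10⁷ m = 12990 km.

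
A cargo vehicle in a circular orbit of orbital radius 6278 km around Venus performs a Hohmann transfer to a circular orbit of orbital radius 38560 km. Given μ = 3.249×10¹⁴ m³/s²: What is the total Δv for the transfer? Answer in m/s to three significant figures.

r₁ = 6278 km = 6.278×10⁶ m.
r₂ = 38560 km = 3.856×10⁷ m.
Transfer ellipse a_t = (r₁ + r₂)/2 = 2.242×10⁷ m.
At r₁: circular v_c1 = √(μ/r₁) = 7194 m/s; transfer-periapsis v_p = √[μ(2/r₁ − 1/a_t)] = 9435 m/s.
Δv₁ = v_p − v_c1 = 2241 m/s.
At r₂: circular v_c2 = √(μ/r₂) = 2903 m/s; transfer-apoapsis v_a = √[μ(2/r₂ − 1/a_t)] = 1536 m/s.
Δv₂ = v_c2 − v_a = 1367 m/s.
Total Δv = Δv₁ + Δv₂ = 3607 m/s.

Δv_total ≈ 3610 m/s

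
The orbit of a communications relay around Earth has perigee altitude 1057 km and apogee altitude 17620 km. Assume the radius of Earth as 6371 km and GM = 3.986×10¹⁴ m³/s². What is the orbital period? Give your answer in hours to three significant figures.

r_p = 6371 + 1057 = 7428.0 km = 7.4280×10⁶ m.
r_a = 6371 + 17620 = 23991 km = 2.3991×10⁷ m.
Semi-major axis a = (r_p + r_a)/2 = (7428.0 + 23991)/2 = 15710 km = 1.571×10⁷ m.
By Kepler's third law T = 2π√(a³/μ) = 2π × 3.119×10³ = 1.960×10⁴ s.
= 5.443 hours.

T ≈ 5.44 hours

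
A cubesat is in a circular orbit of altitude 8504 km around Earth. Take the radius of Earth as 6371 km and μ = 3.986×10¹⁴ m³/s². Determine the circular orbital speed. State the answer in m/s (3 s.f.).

r = 6371 + 8504 = 14875 km = 1.4875×10⁷ m.
For a circular orbit v = √(μ/r) = √(3.986×10¹⁴ / 1.488×10⁷) = √(2.680×10⁷) = 5177 m/s.

v ≈ 5180 m/s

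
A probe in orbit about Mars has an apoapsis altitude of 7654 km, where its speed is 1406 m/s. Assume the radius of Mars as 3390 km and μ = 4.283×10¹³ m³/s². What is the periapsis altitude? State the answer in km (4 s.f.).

r_a = 3390 + 7654 = 11044 km = 1.104×10⁷ m.
Specific energy ε = v²/2 − μ/r = -2.890×10⁶ J/kg, so a = −μ/(2ε) = 7.411×10⁶ m.
The apsides satisfy r_p + r_a = 2a, so the periapsis radius is 2a − r_a = 3.778×10⁶ m = 3777.6 km.
Periapsis altitude = 3777.6 − 3390 = 387.58 km.

periapsis altitude ≈ 387.6 km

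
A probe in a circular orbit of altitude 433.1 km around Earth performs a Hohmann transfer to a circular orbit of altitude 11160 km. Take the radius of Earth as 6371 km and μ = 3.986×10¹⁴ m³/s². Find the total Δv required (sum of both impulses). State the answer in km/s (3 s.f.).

Δv_total ≈ 2.74 km/s

r₁ = 6371 + 433.1 = 6804.1 km = 6.8041×10⁶ m.
r₂ = 6371 + 11160 = 17531 km = 1.7531×10⁷ m.
Transfer ellipse a_t = (r₁ + r₂)/2 = 1.217×10⁷ m.
At r₁: circular v_c1 = √(μ/r₁) = 7654 m/s; transfer-perigee v_p = √[μ(2/r₁ − 1/a_t)] = 9187 m/s.
Δv₁ = v_p − v_c1 = 1533 m/s.
At r₂: circular v_c2 = √(μ/r₂) = 4768 m/s; transfer-apogee v_a = √[μ(2/r₂ − 1/a_t)] = 3566 m/s.
Δv₂ = v_c2 − v_a = 1203 m/s.
Total Δv = Δv₁ + Δv₂ = 2736 m/s = 2.736 km/s.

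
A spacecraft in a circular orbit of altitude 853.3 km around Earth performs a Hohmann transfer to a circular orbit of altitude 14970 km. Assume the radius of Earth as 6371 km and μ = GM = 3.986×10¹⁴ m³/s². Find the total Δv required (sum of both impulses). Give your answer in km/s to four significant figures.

r₁ = 6371 + 853.3 = 7224.3 km = 7.2243×10⁶ m.
r₂ = 6371 + 14970 = 21341 km = 2.1341×10⁷ m.
Transfer ellipse a_t = (r₁ + r₂)/2 = 1.428×10⁷ m.
At r₁: circular v_c1 = √(μ/r₁) = 7428 m/s; transfer-perigee v_p = √[μ(2/r₁ − 1/a_t)] = 9080 m/s.
Δv₁ = v_p − v_c1 = 1652 m/s.
At r₂: circular v_c2 = √(μ/r₂) = 4322 m/s; transfer-apogee v_a = √[μ(2/r₂ − 1/a_t)] = 3074 m/s.
Δv₂ = v_c2 − v_a = 1248 m/s.
Total Δv = Δv₁ + Δv₂ = 2900 m/s = 2.900 km/s.

Δv_total ≈ 2.900 km/s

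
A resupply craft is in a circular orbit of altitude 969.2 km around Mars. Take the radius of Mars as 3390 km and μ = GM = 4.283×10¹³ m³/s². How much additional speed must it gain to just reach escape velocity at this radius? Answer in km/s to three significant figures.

Δv ≈ 1.30 km/s

r = 3390 + 969.2 = 4359.2 km = 4.3592×10⁶ m.
Circular speed v_c = √(μ/r) = 3135 m/s.
Escape speed v_esc = √(2μ/r) = √2 × v_c = 4433 m/s.
Δv = v_esc − v_c = 1298 m/s = 1.298 km/s.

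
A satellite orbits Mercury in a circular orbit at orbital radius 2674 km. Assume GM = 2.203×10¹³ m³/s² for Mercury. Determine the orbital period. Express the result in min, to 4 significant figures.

r = 2674 km = 2.674×10⁶ m.
Kepler's third law: T = 2π√(r³/μ) = 2π√((2.674×10⁶)³ / 2.203×10¹³).
r³/μ = 8.679×10⁵ s², so T = 2π × 9.316×10² = 5.853×10³ s.
Converting: 5.853×10³ s ÷ 60.00 = 97.56 min.

T ≈ 97.56 min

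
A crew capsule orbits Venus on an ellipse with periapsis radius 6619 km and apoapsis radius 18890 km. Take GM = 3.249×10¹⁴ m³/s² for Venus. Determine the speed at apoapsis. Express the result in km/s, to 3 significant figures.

v ≈ 2.99 km/s

Semi-major axis a = (r_p + r_a)/2 = 12754 km = 1.275×10⁷ m.
Vis-viva: v² = μ(2/r − 1/a) = 3.249×10¹⁴ × (1.059×10⁻⁷ − 7.840×10⁻⁸) = 8.926×10⁶ m²/s².
v = 2988 m/s = 2.988 km/s.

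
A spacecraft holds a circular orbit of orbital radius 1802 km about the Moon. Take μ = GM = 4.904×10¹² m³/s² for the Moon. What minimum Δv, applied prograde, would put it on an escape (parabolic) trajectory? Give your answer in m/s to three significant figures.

r = 1802 km = 1.802×10⁶ m.
Circular speed v_c = √(μ/r) = 1650 m/s.
Escape speed v_esc = √(2μ/r) = √2 × v_c = 2333 m/s.
Δv = v_esc − v_c = 683.3 m/s.

Δv ≈ 683 m/s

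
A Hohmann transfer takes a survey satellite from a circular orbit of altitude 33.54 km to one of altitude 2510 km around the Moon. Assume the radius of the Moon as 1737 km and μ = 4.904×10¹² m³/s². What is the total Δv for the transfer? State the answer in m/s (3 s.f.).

Δv_total ≈ 563 m/s

r₁ = 1737 + 33.54 = 1770.5 km = 1.7705×10⁶ m.
r₂ = 1737 + 2510 = 4247.0 km = 4.2470×10⁶ m.
Transfer ellipse a_t = (r₁ + r₂)/2 = 3.009×10⁶ m.
At r₁: circular v_c1 = √(μ/r₁) = 1664 m/s; transfer-perilune v_p = √[μ(2/r₁ − 1/a_t)] = 1977 m/s.
Δv₁ = v_p − v_c1 = 313.0 m/s.
At r₂: circular v_c2 = √(μ/r₂) = 1075 m/s; transfer-apolune v_a = √[μ(2/r₂ − 1/a_t)] = 824.3 m/s.
Δv₂ = v_c2 − v_a = 250.3 m/s.
Total Δv = Δv₁ + Δv₂ = 563.3 m/s.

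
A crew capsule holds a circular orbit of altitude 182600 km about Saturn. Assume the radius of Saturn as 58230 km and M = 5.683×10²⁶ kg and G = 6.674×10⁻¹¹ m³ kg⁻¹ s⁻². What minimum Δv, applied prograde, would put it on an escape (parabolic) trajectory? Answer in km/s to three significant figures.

Δv ≈ 5.20 km/s

μ = GM = 6.674×10⁻¹¹ × 5.683×10²⁶ = 3.793×10¹⁶ m³/s².
r = 58230 + 182600 = 240830 km = 2.4083×10⁸ m.
Circular speed v_c = √(μ/r) = 12550 m/s.
Escape speed v_esc = √(2μ/r) = √2 × v_c = 17750 m/s.
Δv = v_esc − v_c = 5198 m/s = 5.198 km/s.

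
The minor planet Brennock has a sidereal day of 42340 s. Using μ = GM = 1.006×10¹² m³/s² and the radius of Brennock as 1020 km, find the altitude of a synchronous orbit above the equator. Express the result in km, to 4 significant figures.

A synchronous orbit has period T, so by Kepler's third law a = (μT²/4π²)^(1/3).
μT²/4π² = 1.006×10¹² × (4.234×10⁴)² / 39.48 = 4.568×10¹⁹ m³.
a = 3.575×10⁶ m = 3574.8 km.
Altitude h = a − R = 3574.8 − 1020 = 2554.8 km.

h_sync ≈ 2555 km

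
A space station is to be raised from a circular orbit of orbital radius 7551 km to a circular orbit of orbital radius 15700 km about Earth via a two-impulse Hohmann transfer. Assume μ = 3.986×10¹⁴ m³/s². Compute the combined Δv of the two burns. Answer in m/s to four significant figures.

r₁ = 7551 km = 7.551×10⁶ m.
r₂ = 15700 km = 1.570×10⁷ m.
Transfer ellipse a_t = (r₁ + r₂)/2 = 1.163×10⁷ m.
At r₁: circular v_c1 = √(μ/r₁) = 7266 m/s; transfer-perigee v_p = √[μ(2/r₁ − 1/a_t)] = 8443 m/s.
Δv₁ = v_p − v_c1 = 1178 m/s.
At r₂: circular v_c2 = √(μ/r₂) = 5039 m/s; transfer-apogee v_a = √[μ(2/r₂ − 1/a_t)] = 4061 m/s.
Δv₂ = v_c2 − v_a = 977.9 m/s.
Total Δv = Δv₁ + Δv₂ = 2156 m/s.

Δv_total ≈ 2156 m/s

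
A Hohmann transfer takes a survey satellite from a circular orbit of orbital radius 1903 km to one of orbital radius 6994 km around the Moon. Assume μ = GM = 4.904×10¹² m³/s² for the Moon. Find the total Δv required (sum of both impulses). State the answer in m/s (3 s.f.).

r₁ = 1903 km = 1.903×10⁶ m.
r₂ = 6994 km = 6.994×10⁶ m.
Transfer ellipse a_t = (r₁ + r₂)/2 = 4.448×10⁶ m.
At r₁: circular v_c1 = √(μ/r₁) = 1605 m/s; transfer-perilune v_p = √[μ(2/r₁ − 1/a_t)] = 2013 m/s.
Δv₁ = v_p − v_c1 = 407.6 m/s.
At r₂: circular v_c2 = √(μ/r₂) = 837.4 m/s; transfer-apolune v_a = √[μ(2/r₂ − 1/a_t)] = 547.7 m/s.
Δv₂ = v_c2 − v_a = 289.7 m/s.
Total Δv = Δv₁ + Δv₂ = 697.2 m/s.

Δv_total ≈ 697 m/s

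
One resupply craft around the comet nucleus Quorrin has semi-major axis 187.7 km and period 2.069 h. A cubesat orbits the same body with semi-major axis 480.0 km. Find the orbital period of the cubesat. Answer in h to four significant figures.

Kepler's third law: T² ∝ a³, so T₂ = T₁ (a₂/a₁)^(3/2).
a₂/a₁ = 2.557, (a₂/a₁)^(3/2) = 4.089.
T₂ = 2.069 × 4.089 = 8.461 h.

T₂ ≈ 8.461 h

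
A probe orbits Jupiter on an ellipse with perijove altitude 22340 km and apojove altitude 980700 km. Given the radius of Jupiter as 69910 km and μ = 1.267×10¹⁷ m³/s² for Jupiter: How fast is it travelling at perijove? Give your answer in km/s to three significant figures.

r_p = 69910 + 22340 = 92250 km = 9.2250×10⁷ m.
r_a = 69910 + 980700 = 1050600 km = 1.0506×10⁹ m.
Semi-major axis a = (r_p + r_a)/2 = 5.7143×10⁵ km = 5.714×10⁸ m.
Vis-viva: v² = μ(2/r − 1/a) = 1.267×10¹⁷ × (2.168×10⁻⁸ − 1.750×10⁻⁹) = 2.525×10⁹ m²/s².
v = 50250 m/s = 50.25 km/s.

v ≈ 50.3 km/s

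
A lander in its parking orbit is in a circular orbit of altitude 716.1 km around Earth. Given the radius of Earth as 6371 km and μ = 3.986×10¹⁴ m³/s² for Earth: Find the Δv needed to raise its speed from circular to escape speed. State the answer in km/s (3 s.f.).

Δv ≈ 3.11 km/s

r = 6371 + 716.1 = 7087.1 km = 7.0871×10⁶ m.
Circular speed v_c = √(μ/r) = 7500 m/s.
Escape speed v_esc = √(2μ/r) = √2 × v_c = 10610 m/s.
Δv = v_esc − v_c = 3106 m/s = 3.106 km/s.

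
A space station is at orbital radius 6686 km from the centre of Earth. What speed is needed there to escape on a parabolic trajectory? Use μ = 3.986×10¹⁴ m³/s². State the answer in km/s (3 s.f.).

r = 6686 km = 6.686×10⁶ m.
Escape speed v_esc = √(2μ/r) = √(2 × 3.986×10¹⁴ / 6.686×10⁶) = √(1.192×10⁸) = 10920 m/s.
= 10.92 km/s.

v_esc ≈ 10.9 km/s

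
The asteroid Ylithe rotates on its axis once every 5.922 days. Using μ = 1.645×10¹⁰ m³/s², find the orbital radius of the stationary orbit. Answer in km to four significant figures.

T = 5.922 days = 5.117×10⁵ s.
A synchronous orbit has period T, so by Kepler's third law a = (μT²/4π²)^(1/3).
μT²/4π² = 1.645×10¹⁰ × (5.117×10⁵)² / 39.48 = 1.091×10²⁰ m³.
a = 4.778×10⁶ m = 4778.1 km.

r_sync ≈ 4778 km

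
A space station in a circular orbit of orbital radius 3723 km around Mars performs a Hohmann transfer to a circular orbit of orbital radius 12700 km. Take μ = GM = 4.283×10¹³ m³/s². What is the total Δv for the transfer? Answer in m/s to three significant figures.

r₁ = 3723 km = 3.723×10⁶ m.
r₂ = 12700 km = 1.270×10⁷ m.
Transfer ellipse a_t = (r₁ + r₂)/2 = 8.212×10⁶ m.
At r₁: circular v_c1 = √(μ/r₁) = 3392 m/s; transfer-periapsis v_p = √[μ(2/r₁ − 1/a_t)] = 4218 m/s.
Δv₁ = v_p − v_c1 = 826.3 m/s.
At r₂: circular v_c2 = √(μ/r₂) = 1836 m/s; transfer-apoapsis v_a = √[μ(2/r₂ − 1/a_t)] = 1237 m/s.
Δv₂ = v_c2 − v_a = 599.9 m/s.
Total Δv = Δv₁ + Δv₂ = 1426 m/s.

Δv_total ≈ 1430 m/s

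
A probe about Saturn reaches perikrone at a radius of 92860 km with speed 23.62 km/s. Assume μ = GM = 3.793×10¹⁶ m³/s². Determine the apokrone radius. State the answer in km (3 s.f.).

r_p = 9.286×10⁷ m.
Specific energy ε = v²/2 − μ/r = -1.295×10⁸ J/kg, so a = −μ/(2ε) = 1.464×10⁸ m.
The apsides satisfy r_p + r_a = 2a, so the apokrone radius is 2a − r_p = 2.000×10⁸ m = 2.0001×10⁵ km.

apokrone radius ≈ 2.00×10⁵ km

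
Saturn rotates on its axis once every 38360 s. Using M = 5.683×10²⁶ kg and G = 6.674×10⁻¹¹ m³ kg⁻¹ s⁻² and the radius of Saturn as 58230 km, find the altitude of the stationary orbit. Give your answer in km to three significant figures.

μ = GM = 6.674×10⁻¹¹ × 5.683×10²⁶ = 3.793×10¹⁶ m³/s².
A synchronous orbit has period T, so by Kepler's third law a = (μT²/4π²)^(1/3).
μT²/4π² = 3.793×10¹⁶ × (3.836×10⁴)² / 39.48 = 1.414×10²⁴ m³.
a = 1.122×10⁸ m = 1.1223×10⁵ km.
Altitude h = a − R = 1.1223×10⁵ − 58230 = 54003 km.

h_sync ≈ 54000 km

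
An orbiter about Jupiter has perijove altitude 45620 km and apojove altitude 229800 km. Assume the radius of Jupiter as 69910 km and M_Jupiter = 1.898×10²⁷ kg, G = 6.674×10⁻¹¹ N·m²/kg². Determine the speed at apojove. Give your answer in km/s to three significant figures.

v ≈ 15.3 km/s

μ = GM = 6.674×10⁻¹¹ × 1.898×10²⁷ = 1.267×10¹⁷ m³/s².
r_p = 69910 + 45620 = 115530 km = 1.1553×10⁸ m.
r_a = 69910 + 229800 = 299710 km = 2.9971×10⁸ m.
Semi-major axis a = (r_p + r_a)/2 = 2.0762×10⁵ km = 2.076×10⁸ m.
Vis-viva: v² = μ(2/r − 1/a) = 1.267×10¹⁷ × (6.673×10⁻⁹ − 4.816×10⁻⁹) = 2.352×10⁸ m²/s².
v = 15340 m/s = 15.34 km/s.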